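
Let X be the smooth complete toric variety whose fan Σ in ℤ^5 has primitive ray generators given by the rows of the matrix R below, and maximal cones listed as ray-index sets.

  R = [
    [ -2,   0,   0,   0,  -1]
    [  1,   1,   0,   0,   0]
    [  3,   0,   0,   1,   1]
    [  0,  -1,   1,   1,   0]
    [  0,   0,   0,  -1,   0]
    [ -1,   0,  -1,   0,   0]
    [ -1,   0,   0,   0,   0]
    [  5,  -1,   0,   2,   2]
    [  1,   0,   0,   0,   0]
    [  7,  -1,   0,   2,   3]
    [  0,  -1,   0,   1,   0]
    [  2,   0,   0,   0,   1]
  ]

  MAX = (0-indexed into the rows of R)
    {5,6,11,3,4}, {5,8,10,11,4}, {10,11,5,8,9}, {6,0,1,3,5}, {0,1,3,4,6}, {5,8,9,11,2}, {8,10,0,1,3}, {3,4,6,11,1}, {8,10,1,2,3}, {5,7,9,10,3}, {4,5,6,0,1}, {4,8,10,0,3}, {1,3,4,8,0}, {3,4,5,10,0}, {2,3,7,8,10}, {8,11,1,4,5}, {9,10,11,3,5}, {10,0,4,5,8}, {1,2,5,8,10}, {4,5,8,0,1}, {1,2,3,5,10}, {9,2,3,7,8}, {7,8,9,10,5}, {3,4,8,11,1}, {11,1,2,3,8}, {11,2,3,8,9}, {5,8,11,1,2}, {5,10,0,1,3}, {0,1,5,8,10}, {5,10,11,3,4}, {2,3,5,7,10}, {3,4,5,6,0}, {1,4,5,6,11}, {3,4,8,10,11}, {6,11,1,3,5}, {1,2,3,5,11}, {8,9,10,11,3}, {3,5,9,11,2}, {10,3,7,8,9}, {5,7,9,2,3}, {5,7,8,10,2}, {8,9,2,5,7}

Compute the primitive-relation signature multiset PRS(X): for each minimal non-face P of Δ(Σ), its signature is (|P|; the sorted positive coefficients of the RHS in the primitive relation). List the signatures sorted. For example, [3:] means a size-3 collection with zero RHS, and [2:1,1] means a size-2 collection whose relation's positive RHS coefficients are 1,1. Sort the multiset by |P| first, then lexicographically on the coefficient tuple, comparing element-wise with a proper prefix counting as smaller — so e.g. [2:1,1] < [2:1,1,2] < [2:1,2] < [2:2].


Σ has 21 primitive collections:

  P={0,11}:  v_{0} + v_{11} = 0  →  sig = [2:]
  P={6,8}:  v_{6} + v_{8} = 0  →  sig = [2:]
  P={0,9}:  v_{0} + v_{9} = v_{7}  →  sig = [2:1]
  P={7,11}:  v_{7} + v_{11} = v_{9}  →  sig = [2:1]
  P={0,2}:  v_{0} + v_{2} = v_{1} + v_{10}  →  sig = [2:1,1]
  P={0,7}:  v_{0} + v_{7} = v_{2} + v_{10}  →  sig = [2:1,1]
  P={2,4}:  v_{2} + v_{4} = v_{8} + v_{11}  →  sig = [2:1,1]
  P={6,10}:  v_{6} + v_{10} = v_{3} + v_{5}  →  sig = [2:1,1]
  P={2,6}:  v_{2} + v_{6} = v_{1} + v_{3} + v_{5} + v_{11}  →  sig = [2:1,1,1,1]
  P={6,7}:  v_{6} + v_{7} = v_{2} + v_{3} + v_{5} + v_{11}  →  sig = [2:1,1,1,1]
  P={6,9}:  v_{6} + v_{9} = v_{2} + v_{3} + v_{5} + 2·v_{11}  →  sig = [2:1,1,1,2]
  P={4,7}:  v_{4} + v_{7} = v_{8} + v_{10} + 2·v_{11}  →  sig = [2:1,1,2]
  P={4,9}:  v_{4} + v_{9} = v_{8} + v_{10} + 3·v_{11}  →  sig = [2:1,1,3]
  P={1,9}:  v_{1} + v_{9} = 2·v_{2} + v_{11}  →  sig = [2:1,2]
  P={1,7}:  v_{1} + v_{7} = 2·v_{2}  →  sig = [2:2]
  P={1,4,10}:  v_{1} + v_{4} + v_{10} = v_{8}  →  sig = [3:1]
  P={1,10,11}:  v_{1} + v_{10} + v_{11} = v_{2}  →  sig = [3:1]
  P={2,10,11}:  v_{2} + v_{10} + v_{11} = v_{7}  →  sig = [3:1]
  P={3,5,8}:  v_{3} + v_{5} + v_{8} = v_{10}  →  sig = [3:1]
  P={2,9,10}:  v_{2} + v_{9} + v_{10} = 2·v_{7}  →  sig = [3:2]
  P={1,3,4,5}:  v_{1} + v_{3} + v_{4} + v_{5} = 0  →  sig = [4:]

Signatures (|P|; sorted positive RHS coefficients), sorted:
{ [2:] ×2,  [2:1] ×2,  [2:1,1] ×4,  [2:1,1,1,1] ×2,  [2:1,1,1,2],  [2:1,1,2],  [2:1,1,3],  [2:1,2],  [2:2],  [3:1] ×4,  [3:2],  [4:] }


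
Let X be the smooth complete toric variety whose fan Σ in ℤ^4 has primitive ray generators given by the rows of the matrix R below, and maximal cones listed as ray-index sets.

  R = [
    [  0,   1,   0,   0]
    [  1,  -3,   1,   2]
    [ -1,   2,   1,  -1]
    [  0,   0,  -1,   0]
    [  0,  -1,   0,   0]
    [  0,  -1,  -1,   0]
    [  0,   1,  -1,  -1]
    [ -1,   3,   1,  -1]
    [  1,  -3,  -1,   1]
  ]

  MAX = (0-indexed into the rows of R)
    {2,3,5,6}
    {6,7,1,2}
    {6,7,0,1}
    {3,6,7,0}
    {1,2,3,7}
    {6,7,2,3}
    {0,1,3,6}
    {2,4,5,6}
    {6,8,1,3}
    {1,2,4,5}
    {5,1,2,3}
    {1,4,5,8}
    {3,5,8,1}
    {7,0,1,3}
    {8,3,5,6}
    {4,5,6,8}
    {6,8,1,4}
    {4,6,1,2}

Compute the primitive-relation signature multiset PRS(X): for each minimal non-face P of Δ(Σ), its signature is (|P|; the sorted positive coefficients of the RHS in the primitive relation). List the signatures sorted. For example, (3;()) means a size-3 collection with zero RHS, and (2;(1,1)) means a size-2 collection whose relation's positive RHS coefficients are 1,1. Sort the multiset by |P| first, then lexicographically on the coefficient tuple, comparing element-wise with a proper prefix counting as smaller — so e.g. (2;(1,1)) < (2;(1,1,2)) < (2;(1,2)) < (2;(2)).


Σ has 12 primitive collections:

  {0,4}:  v_{0} + v_{4} = 0 ; sig = (2;())
  {7,8}:  v_{7} + v_{8} = 0 ; sig = (2;())
  {0,2}:  v_{0} + v_{2} = v_{7} ; sig = (2;(1))
  {0,5}:  v_{0} + v_{5} = v_{3} ; sig = (2;(1))
  {2,8}:  v_{2} + v_{8} = v_{4} ; sig = (2;(1))
  {3,4}:  v_{3} + v_{4} = v_{5} ; sig = (2;(1))
  {4,7}:  v_{4} + v_{7} = v_{2} ; sig = (2;(1))
  {5,7}:  v_{5} + v_{7} = v_{2} + v_{3} ; sig = (2;(1,1))
  {0,8}:  v_{0} + v_{8} = v_{1} + v_{3} + v_{6} ; sig = (2;(1,1,1))
  {1,5,6}:  v_{1} + v_{5} + v_{6} = v_{8} ; sig = (3;(1))
  {1,2,3,6}:  v_{1} + v_{2} + v_{3} + v_{6} = 0 ; sig = (4;())
  {1,3,6,7}:  v_{1} + v_{3} + v_{6} + v_{7} = v_{0} ; sig = (4;(1))

so the primitive-relation signature multiset is
    (2;())
    (2;())
    (2;(1))
    (2;(1))
    (2;(1))
    (2;(1))
    (2;(1))
    (2;(1,1))
    (2;(1,1,1))
    (3;(1))
    (4;())
    (4;(1))


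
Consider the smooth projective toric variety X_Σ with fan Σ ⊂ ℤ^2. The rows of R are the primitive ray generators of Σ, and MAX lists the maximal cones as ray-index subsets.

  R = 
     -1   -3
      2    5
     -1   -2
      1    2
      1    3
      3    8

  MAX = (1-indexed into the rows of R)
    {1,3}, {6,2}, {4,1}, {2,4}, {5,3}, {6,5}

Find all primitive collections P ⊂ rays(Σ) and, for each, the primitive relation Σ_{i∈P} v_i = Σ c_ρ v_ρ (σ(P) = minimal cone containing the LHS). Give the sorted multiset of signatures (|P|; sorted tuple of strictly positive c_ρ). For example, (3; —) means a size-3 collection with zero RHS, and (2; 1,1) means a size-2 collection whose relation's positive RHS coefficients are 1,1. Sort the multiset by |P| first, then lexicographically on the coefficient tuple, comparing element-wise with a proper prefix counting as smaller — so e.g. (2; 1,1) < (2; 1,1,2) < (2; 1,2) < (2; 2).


The 9 primitive collections of Σ (r=6, n=2):

  • {1,5}:  v_{1} + v_{5} = 0  ⇒ sig = (2; —)
  • {3,4}:  v_{3} + v_{4} = 0  ⇒ sig = (2; —)
  • {1,2}:  v_{1} + v_{2} = v_{4}  ⇒ sig = (2; 1)
  • {1,6}:  v_{1} + v_{6} = v_{2}  ⇒ sig = (2; 1)
  • {2,3}:  v_{2} + v_{3} = v_{5}  ⇒ sig = (2; 1)
  • {2,5}:  v_{2} + v_{5} = v_{6}  ⇒ sig = (2; 1)
  • {4,5}:  v_{4} + v_{5} = v_{2}  ⇒ sig = (2; 1)
  • {3,6}:  v_{3} + v_{6} = 2·v_{5}  ⇒ sig = (2; 2)
  • {4,6}:  v_{4} + v_{6} = 2·v_{2}  ⇒ sig = (2; 2)

Hence PRS(X_Σ) =
    (2; —)
    (2; —)
    (2; 1)
    (2; 1)
    (2; 1)
    (2; 1)
    (2; 1)
    (2; 2)
    (2; 2)


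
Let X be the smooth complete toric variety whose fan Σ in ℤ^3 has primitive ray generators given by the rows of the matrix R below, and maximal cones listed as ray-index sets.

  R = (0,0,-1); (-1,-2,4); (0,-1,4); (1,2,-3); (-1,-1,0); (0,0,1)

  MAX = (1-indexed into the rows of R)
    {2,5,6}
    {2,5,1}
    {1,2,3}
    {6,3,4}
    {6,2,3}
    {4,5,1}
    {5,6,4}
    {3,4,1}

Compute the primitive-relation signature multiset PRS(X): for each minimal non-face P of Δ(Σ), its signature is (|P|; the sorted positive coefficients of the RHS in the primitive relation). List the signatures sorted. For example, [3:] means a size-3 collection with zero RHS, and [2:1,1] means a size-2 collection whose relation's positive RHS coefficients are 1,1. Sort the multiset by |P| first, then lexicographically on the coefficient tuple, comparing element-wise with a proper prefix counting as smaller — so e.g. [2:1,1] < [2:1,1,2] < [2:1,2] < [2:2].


Minimal non-faces — 3 found among 6 rays, 8 max cones:

  • {1,6}:  v_{1} + v_{6} = 0  →  sig = [2:]
  • {2,4}:  v_{2} + v_{4} = v_{6}  →  sig = [2:1]
  • {3,5}:  v_{3} + v_{5} = v_{2}  →  sig = [2:1]

Sorted signature multiset PRS(X):
{ [2:],  [2:1] ×2 }


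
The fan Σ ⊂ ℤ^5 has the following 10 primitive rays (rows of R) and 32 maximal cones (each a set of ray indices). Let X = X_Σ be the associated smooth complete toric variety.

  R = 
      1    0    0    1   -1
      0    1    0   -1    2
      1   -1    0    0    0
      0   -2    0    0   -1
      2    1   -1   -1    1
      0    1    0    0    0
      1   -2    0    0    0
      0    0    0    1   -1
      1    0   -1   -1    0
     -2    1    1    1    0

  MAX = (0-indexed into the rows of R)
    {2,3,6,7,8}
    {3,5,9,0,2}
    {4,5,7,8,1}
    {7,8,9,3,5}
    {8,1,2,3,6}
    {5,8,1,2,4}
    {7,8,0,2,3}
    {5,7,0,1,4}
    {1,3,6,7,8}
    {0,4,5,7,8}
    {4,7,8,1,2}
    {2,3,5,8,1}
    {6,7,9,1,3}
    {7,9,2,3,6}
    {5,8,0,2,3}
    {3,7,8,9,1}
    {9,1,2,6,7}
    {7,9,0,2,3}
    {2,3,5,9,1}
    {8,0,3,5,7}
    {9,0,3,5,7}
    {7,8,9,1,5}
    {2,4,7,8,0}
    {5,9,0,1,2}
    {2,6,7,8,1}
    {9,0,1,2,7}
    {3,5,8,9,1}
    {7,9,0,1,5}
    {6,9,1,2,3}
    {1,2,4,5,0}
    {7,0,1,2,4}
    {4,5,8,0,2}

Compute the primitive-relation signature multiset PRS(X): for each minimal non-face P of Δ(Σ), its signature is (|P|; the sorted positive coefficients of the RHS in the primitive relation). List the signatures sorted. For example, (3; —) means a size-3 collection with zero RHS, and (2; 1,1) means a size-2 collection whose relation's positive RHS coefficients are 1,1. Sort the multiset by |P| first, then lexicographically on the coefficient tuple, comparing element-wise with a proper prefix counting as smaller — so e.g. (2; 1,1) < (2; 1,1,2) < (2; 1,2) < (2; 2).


Δ(Σ) — 10 vertices, 13 min non-faces:

  P={5,6}:  v_{5} + v_{6} = v_{2}  so sig = (2; 1)
  P={3,4}:  v_{3} + v_{4} = v_{2} + v_{8}  so sig = (2; 1,1)
  P={4,9}:  v_{4} + v_{9} = v_{1} + v_{5} + v_{7}  so sig = (2; 1,1,1)
  P={4,6}:  v_{4} + v_{6} = v_{1} + 2·v_{2} + v_{7} + v_{8}  so sig = (2; 1,1,1,2)
  P={0,6}:  v_{0} + v_{6} = 2·v_{2} + v_{7}  so sig = (2; 1,2)
  P={2,8,9}:  v_{2} + v_{8} + v_{9} = 0  so sig = (3; —)
  P={0,1,3}:  v_{0} + v_{1} + v_{3} = v_{2}  so sig = (3; 1)
  P={0,1,8}:  v_{0} + v_{1} + v_{8} = v_{4}  so sig = (3; 1)
  P={2,5,7}:  v_{2} + v_{5} + v_{7} = v_{0}  so sig = (3; 1)
  P={0,8,9}:  v_{0} + v_{8} + v_{9} = v_{5} + v_{7}  so sig = (3; 1,1)
  P={6,8,9}:  v_{6} + v_{8} + v_{9} = v_{1} + v_{3} + v_{7}  so sig = (3; 1,1,1)
  P={1,3,5,7}:  v_{1} + v_{3} + v_{5} + v_{7} = 0  so sig = (4; —)
  P={1,2,3,7}:  v_{1} + v_{2} + v_{3} + v_{7} = v_{6}  so sig = (4; 1)

so the primitive-relation signature multiset is
[(2; 1), (2; 1,1), (2; 1,1,1), (2; 1,1,1,2), (2; 1,2), (3; —), (3; 1), (3; 1), (3; 1), (3; 1,1), (3; 1,1,1), (4; —), (4; 1)]


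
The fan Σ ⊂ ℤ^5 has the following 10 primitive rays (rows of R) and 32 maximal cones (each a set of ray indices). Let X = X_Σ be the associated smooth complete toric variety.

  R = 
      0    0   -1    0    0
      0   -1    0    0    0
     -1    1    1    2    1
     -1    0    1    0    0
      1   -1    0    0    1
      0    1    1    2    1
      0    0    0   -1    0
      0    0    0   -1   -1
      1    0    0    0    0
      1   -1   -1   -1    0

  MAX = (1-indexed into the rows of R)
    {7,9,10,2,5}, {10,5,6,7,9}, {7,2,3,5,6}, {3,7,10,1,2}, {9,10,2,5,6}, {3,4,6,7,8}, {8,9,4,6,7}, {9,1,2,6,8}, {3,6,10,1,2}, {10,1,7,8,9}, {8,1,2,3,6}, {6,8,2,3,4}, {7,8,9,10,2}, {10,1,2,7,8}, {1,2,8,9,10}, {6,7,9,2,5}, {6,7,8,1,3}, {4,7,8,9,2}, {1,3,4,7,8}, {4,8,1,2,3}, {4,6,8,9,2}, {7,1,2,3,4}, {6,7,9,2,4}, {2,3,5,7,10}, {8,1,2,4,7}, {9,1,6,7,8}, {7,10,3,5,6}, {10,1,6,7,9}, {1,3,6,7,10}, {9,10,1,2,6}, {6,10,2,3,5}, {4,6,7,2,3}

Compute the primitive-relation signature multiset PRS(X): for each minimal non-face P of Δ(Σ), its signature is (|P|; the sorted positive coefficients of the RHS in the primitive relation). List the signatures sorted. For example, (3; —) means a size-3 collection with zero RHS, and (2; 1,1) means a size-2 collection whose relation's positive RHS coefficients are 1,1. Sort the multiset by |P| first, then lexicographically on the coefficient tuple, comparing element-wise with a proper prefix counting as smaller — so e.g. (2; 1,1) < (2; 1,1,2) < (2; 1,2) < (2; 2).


Σ has 14 primitive collections:

  {3,9}:  v_{3} + v_{9} = v_{6}  ⇒ sig = (2; 1)
  {4,10}:  v_{4} + v_{10} = v_{2} + v_{7}  ⇒ sig = (2; 1,1)
  {5,8}:  v_{5} + v_{8} = v_{2} + v_{7} + v_{9}  ⇒ sig = (2; 1,1,1)
  {1,5}:  v_{1} + v_{5} = v_{3} + 2·v_{10}  ⇒ sig = (2; 1,2)
  {4,5}:  v_{4} + v_{5} = 2·v_{2} + v_{6} + 2·v_{7}  ⇒ sig = (2; 1,2,2)
  {1,4,9}:  v_{1} + v_{4} + v_{9} = 0  ⇒ sig = (3; —)
  {3,8,10}:  v_{3} + v_{8} + v_{10} = 0  ⇒ sig = (3; —)
  {1,4,6}:  v_{1} + v_{4} + v_{6} = v_{3}  ⇒ sig = (3; 1)
  {6,8,10}:  v_{6} + v_{8} + v_{10} = v_{9}  ⇒ sig = (3; 1)
  {1,2,7,9}:  v_{1} + v_{2} + v_{7} + v_{9} = v_{10}  ⇒ sig = (4; 1)
  {2,3,7,8}:  v_{2} + v_{3} + v_{7} + v_{8} = v_{4}  ⇒ sig = (4; 1)
  {2,6,7,10}:  v_{2} + v_{6} + v_{7} + v_{10} = v_{5}  ⇒ sig = (4; 1)
  {1,2,6,7}:  v_{1} + v_{2} + v_{6} + v_{7} = v_{3} + v_{10}  ⇒ sig = (4; 1,1)
  {2,6,7,8}:  v_{2} + v_{6} + v_{7} + v_{8} = v_{4} + v_{9}  ⇒ sig = (4; 1,1)

Signatures (|P|; sorted positive RHS coefficients), sorted:
    (2; 1)
    (2; 1,1)
    (2; 1,1,1)
    (2; 1,2)
    (2; 1,2,2)
    (3; —)
    (3; —)
    (3; 1)
    (3; 1)
    (4; 1)
    (4; 1)
    (4; 1)
    (4; 1,1)
    (4; 1,1)


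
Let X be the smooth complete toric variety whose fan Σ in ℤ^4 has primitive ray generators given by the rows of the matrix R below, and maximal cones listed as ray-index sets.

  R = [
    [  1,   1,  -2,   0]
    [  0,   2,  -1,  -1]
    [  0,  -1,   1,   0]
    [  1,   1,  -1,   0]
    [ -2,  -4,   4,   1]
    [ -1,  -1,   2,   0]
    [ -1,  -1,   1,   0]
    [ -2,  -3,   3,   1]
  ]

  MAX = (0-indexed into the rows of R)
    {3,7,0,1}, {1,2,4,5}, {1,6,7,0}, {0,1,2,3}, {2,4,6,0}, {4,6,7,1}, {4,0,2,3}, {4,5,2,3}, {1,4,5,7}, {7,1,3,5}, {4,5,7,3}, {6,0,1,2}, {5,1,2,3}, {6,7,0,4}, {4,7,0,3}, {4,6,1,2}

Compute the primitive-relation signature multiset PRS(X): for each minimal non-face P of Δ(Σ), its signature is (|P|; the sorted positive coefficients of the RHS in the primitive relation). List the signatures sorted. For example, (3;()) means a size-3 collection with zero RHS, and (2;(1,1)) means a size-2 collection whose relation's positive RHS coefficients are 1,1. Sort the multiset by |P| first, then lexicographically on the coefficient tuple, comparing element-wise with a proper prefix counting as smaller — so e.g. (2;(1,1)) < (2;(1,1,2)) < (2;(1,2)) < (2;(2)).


Primitive collections (6):

  P = {0,5}:  v_{0} + v_{5} = 0 — sig = (2;())
  P = {3,6}:  v_{3} + v_{6} = 0 — sig = (2;())
  P = {2,7}:  v_{2} + v_{7} = v_{4} — sig = (2;(1))
  P = {5,6}:  v_{5} + v_{6} = v_{1} + v_{4} — sig = (2;(1,1))
  P = {0,1,4}:  v_{0} + v_{1} + v_{4} = v_{6} — sig = (3;(1))
  P = {1,3,4}:  v_{1} + v_{3} + v_{4} = v_{5} — sig = (3;(1))

Sorted signature multiset PRS(X):
    (2;())
    (2;())
    (2;(1))
    (2;(1,1))
    (3;(1))
    (3;(1))


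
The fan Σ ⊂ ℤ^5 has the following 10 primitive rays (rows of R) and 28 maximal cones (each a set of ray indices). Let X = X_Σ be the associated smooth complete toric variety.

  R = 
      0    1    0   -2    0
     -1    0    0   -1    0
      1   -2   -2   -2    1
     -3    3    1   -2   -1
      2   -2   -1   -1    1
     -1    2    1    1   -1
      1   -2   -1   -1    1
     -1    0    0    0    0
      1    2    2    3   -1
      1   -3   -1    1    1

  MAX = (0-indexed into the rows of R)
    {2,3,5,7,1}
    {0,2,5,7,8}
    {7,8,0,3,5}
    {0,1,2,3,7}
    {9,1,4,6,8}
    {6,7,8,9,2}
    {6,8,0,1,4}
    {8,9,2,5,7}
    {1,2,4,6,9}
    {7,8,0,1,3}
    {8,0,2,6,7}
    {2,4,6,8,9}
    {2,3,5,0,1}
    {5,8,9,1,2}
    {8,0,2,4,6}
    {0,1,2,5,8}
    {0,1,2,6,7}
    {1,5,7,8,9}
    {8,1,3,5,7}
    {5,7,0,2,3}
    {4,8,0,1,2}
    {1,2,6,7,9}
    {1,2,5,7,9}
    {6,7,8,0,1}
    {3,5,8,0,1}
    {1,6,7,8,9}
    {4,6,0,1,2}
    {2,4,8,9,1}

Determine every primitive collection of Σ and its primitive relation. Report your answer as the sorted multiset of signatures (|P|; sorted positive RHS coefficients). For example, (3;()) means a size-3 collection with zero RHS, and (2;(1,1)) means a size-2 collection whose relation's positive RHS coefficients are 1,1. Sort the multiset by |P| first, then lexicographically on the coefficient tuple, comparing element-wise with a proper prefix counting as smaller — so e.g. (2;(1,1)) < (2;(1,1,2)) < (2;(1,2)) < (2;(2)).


11 collections generate NE(X_Σ); each relation:

  • {5,6}:  v_{5} + v_{6} = 0  ⟹  sig = (2;())
  • {0,9}:  v_{0} + v_{9} = v_{6}  ⟹  sig = (2;(1))
  • {4,7}:  v_{4} + v_{7} = v_{6}  ⟹  sig = (2;(1))
  • {3,4}:  v_{3} + v_{4} = v_{0} + v_{1}  ⟹  sig = (2;(1,1))
  • {3,9}:  v_{3} + v_{9} = v_{1} + v_{7}  ⟹  sig = (2;(1,1))
  • {3,6}:  v_{3} + v_{6} = v_{0} + v_{1} + v_{7}  ⟹  sig = (2;(1,1,1))
  • {4,5}:  v_{4} + v_{5} = v_{1} + v_{2} + v_{8}  ⟹  sig = (2;(1,1,1))
  • {2,3,8}:  v_{2} + v_{3} + v_{8} = v_{0} + v_{5}  ⟹  sig = (3;(1,1))
  • {1,2,7,8}:  v_{1} + v_{2} + v_{7} + v_{8} = 0  ⟹  sig = (4;())
  • {0,1,5,7}:  v_{0} + v_{1} + v_{5} + v_{7} = v_{3}  ⟹  sig = (4;(1))
  • {1,2,6,8}:  v_{1} + v_{2} + v_{6} + v_{8} = v_{4}  ⟹  sig = (4;(1))

Sorted signature multiset PRS(X):
    |P|=2: 7 collections, coeffs (), (1), (1), (1,1), (1,1), (1,1,1), (1,1,1)
    |P|=3: 1 collection, coeffs (1,1)
    |P|=4: 3 collections, coeffs (), (1), (1)


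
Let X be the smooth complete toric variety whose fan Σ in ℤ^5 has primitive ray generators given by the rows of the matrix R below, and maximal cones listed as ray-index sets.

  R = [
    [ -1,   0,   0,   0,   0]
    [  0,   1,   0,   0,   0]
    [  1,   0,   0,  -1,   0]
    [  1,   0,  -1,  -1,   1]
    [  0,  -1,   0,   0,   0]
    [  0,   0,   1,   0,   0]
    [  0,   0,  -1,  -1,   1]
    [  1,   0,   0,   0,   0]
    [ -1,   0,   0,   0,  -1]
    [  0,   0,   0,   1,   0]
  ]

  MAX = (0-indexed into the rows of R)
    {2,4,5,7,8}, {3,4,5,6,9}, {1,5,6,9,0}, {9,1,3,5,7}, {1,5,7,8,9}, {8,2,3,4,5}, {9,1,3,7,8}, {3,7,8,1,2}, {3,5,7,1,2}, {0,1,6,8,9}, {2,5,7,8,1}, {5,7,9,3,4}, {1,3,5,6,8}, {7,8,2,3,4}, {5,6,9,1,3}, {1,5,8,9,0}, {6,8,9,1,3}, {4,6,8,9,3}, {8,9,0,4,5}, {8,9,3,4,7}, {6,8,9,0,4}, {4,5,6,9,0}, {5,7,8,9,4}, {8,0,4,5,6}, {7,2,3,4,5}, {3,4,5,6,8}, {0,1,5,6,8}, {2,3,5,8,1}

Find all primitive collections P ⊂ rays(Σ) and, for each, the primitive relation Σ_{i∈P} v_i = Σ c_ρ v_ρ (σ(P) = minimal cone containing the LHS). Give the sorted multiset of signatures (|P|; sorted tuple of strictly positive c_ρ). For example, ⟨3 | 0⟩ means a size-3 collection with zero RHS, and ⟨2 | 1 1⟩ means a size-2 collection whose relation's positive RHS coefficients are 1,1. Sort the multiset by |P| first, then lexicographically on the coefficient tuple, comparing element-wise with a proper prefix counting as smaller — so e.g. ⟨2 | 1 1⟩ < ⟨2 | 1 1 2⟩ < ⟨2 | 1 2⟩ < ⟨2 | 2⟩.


10 collections generate NE(X_Σ); each relation:

  • {0,7}:  v_{0} + v_{7} = 0  ⇒ sig = ⟨2 | 0⟩
  • {1,4}:  v_{1} + v_{4} = 0  ⇒ sig = ⟨2 | 0⟩
  • {0,3}:  v_{0} + v_{3} = v_{6}  ⇒ sig = ⟨2 | 1⟩
  • {2,9}:  v_{2} + v_{9} = v_{7}  ⇒ sig = ⟨2 | 1⟩
  • {6,7}:  v_{6} + v_{7} = v_{3}  ⇒ sig = ⟨2 | 1⟩
  • {0,2}:  v_{0} + v_{2} = v_{3} + v_{5} + v_{8}  ⇒ sig = ⟨2 | 1 1 1⟩
  • {2,6}:  v_{2} + v_{6} = 2·v_{3} + v_{5} + v_{8}  ⇒ sig = ⟨2 | 1 1 2⟩
  • {3,5,8,9}:  v_{3} + v_{5} + v_{8} + v_{9} = 0  ⇒ sig = ⟨4 | 0⟩
  • {3,5,7,8}:  v_{3} + v_{5} + v_{7} + v_{8} = v_{2}  ⇒ sig = ⟨4 | 1⟩
  • {5,6,8,9}:  v_{5} + v_{6} + v_{8} + v_{9} = v_{0}  ⇒ sig = ⟨4 | 1⟩

Hence PRS(X_Σ) =
[⟨2 | 0⟩, ⟨2 | 0⟩, ⟨2 | 1⟩, ⟨2 | 1⟩, ⟨2 | 1⟩, ⟨2 | 1 1 1⟩, ⟨2 | 1 1 2⟩, ⟨4 | 0⟩, ⟨4 | 1⟩, ⟨4 | 1⟩]


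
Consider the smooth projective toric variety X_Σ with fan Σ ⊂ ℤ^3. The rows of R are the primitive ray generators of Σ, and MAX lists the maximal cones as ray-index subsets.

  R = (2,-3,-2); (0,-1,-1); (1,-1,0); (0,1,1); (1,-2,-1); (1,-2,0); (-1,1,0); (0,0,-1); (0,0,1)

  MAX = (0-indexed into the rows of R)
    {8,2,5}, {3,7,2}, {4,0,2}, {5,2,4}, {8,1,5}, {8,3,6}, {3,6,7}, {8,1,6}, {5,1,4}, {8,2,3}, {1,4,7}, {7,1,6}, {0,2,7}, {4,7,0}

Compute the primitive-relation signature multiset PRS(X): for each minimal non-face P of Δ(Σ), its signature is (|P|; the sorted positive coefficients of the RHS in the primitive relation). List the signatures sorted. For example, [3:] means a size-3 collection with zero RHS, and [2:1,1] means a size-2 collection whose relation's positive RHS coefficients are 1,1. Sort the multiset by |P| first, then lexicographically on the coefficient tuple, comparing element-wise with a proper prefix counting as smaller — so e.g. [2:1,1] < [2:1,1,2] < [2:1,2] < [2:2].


The 16 primitive collections of Σ (r=9, n=3):

  • {1,3}:  v_{1} + v_{3} = 0  ⇒ sig = [2:]
  • {2,6}:  v_{2} + v_{6} = 0  ⇒ sig = [2:]
  • {7,8}:  v_{7} + v_{8} = 0  ⇒ sig = [2:]
  • {1,2}:  v_{1} + v_{2} = v_{4}  ⇒ sig = [2:1]
  • {3,4}:  v_{3} + v_{4} = v_{2}  ⇒ sig = [2:1]
  • {4,6}:  v_{4} + v_{6} = v_{1}  ⇒ sig = [2:1]
  • {4,8}:  v_{4} + v_{8} = v_{5}  ⇒ sig = [2:1]
  • {5,7}:  v_{5} + v_{7} = v_{4}  ⇒ sig = [2:1]
  • {0,6}:  v_{0} + v_{6} = v_{4} + v_{7}  ⇒ sig = [2:1,1]
  • {0,8}:  v_{0} + v_{8} = v_{2} + v_{4}  ⇒ sig = [2:1,1]
  • {3,5}:  v_{3} + v_{5} = v_{2} + v_{8}  ⇒ sig = [2:1,1]
  • {5,6}:  v_{5} + v_{6} = v_{1} + v_{8}  ⇒ sig = [2:1,1]
  • {0,1}:  v_{0} + v_{1} = 2·v_{4} + v_{7}  ⇒ sig = [2:1,2]
  • {0,3}:  v_{0} + v_{3} = 2·v_{2} + v_{7}  ⇒ sig = [2:1,2]
  • {0,5}:  v_{0} + v_{5} = v_{2} + 2·v_{4}  ⇒ sig = [2:1,2]
  • {2,4,7}:  v_{2} + v_{4} + v_{7} = v_{0}  ⇒ sig = [3:1]

Signatures (|P|; sorted positive RHS coefficients), sorted:
[[2:], [2:], [2:], [2:1], [2:1], [2:1], [2:1], [2:1], [2:1,1], [2:1,1], [2:1,1], [2:1,1], [2:1,2], [2:1,2], [2:1,2], [3:1]]


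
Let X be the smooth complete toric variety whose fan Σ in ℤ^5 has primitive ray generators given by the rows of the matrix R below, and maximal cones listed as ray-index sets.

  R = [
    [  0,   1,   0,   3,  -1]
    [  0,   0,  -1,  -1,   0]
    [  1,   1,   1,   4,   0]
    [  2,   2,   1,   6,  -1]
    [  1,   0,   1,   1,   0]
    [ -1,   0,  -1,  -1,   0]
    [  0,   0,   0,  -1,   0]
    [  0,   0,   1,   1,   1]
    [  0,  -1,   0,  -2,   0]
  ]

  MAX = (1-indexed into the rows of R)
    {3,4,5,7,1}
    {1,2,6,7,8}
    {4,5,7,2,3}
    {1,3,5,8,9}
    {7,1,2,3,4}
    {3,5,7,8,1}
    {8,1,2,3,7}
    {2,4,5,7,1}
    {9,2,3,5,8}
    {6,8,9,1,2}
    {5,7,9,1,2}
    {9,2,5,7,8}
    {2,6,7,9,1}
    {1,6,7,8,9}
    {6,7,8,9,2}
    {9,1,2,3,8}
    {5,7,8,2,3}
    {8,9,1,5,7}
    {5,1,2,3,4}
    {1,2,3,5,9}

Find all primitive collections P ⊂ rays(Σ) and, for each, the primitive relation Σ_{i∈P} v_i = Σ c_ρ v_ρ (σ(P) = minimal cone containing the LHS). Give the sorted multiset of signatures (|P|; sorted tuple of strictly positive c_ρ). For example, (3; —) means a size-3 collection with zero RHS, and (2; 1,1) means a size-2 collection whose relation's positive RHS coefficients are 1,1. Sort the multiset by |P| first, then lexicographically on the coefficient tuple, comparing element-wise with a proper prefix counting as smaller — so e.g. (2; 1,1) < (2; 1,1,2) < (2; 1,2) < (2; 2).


The 9 primitive collections of Σ (r=9, n=5):

  {5,6}:  v_{5} + v_{6} = 0  ⟹  sig = (2; —)
  {3,6}:  v_{3} + v_{6} = v_{1} + v_{2} + v_{8}  ⟹  sig = (2; 1,1,1)
  {4,6}:  v_{4} + v_{6} = v_{1} + v_{2} + v_{3} + v_{7}  ⟹  sig = (2; 1,1,1,1)
  {4,9}:  v_{4} + v_{9} = v_{1} + v_{2} + 2·v_{5}  ⟹  sig = (2; 1,1,2)
  {4,8}:  v_{4} + v_{8} = 2·v_{3} + v_{7}  ⟹  sig = (2; 1,2)
  {3,7,9}:  v_{3} + v_{7} + v_{9} = v_{5}  ⟹  sig = (3; 1)
  {1,2,5,8}:  v_{1} + v_{2} + v_{5} + v_{8} = v_{3}  ⟹  sig = (4; 1)
  {1,2,7,8,9}:  v_{1} + v_{2} + v_{7} + v_{8} + v_{9} = 0  ⟹  sig = (5; —)
  {1,2,3,5,7}:  v_{1} + v_{2} + v_{3} + v_{5} + v_{7} = v_{4}  ⟹  sig = (5; 1)

Signatures (|P|; sorted positive RHS coefficients), sorted:
    (2; —)
    (2; 1,1,1)
    (2; 1,1,1,1)
    (2; 1,1,2)
    (2; 1,2)
    (3; 1)
    (4; 1)
    (5; —)
    (5; 1)


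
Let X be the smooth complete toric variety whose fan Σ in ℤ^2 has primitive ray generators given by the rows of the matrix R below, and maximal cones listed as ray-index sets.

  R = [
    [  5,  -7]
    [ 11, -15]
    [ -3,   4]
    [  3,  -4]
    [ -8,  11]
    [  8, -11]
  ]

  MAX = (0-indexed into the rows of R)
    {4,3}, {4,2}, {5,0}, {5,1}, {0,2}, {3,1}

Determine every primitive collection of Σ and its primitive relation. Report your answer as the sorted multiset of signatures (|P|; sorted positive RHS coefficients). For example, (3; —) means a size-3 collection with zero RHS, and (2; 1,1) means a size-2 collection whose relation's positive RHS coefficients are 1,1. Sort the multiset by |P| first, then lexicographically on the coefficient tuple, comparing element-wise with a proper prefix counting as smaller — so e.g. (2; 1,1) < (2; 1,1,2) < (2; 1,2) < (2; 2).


Δ(Σ) — 6 vertices, 9 min non-faces:

  P = {2,3}:  v_{2} + v_{3} = 0 — sig = (2; —)
  P = {4,5}:  v_{4} + v_{5} = 0 — sig = (2; —)
  P = {0,3}:  v_{0} + v_{3} = v_{5} — sig = (2; 1)
  P = {0,4}:  v_{0} + v_{4} = v_{2} — sig = (2; 1)
  P = {1,2}:  v_{1} + v_{2} = v_{5} — sig = (2; 1)
  P = {1,4}:  v_{1} + v_{4} = v_{3} — sig = (2; 1)
  P = {2,5}:  v_{2} + v_{5} = v_{0} — sig = (2; 1)
  P = {3,5}:  v_{3} + v_{5} = v_{1} — sig = (2; 1)
  P = {0,1}:  v_{0} + v_{1} = 2·v_{5} — sig = (2; 2)

Hence PRS(X_Σ) =
[(2; —), (2; —), (2; 1), (2; 1), (2; 1), (2; 1), (2; 1), (2; 1), (2; 2)]


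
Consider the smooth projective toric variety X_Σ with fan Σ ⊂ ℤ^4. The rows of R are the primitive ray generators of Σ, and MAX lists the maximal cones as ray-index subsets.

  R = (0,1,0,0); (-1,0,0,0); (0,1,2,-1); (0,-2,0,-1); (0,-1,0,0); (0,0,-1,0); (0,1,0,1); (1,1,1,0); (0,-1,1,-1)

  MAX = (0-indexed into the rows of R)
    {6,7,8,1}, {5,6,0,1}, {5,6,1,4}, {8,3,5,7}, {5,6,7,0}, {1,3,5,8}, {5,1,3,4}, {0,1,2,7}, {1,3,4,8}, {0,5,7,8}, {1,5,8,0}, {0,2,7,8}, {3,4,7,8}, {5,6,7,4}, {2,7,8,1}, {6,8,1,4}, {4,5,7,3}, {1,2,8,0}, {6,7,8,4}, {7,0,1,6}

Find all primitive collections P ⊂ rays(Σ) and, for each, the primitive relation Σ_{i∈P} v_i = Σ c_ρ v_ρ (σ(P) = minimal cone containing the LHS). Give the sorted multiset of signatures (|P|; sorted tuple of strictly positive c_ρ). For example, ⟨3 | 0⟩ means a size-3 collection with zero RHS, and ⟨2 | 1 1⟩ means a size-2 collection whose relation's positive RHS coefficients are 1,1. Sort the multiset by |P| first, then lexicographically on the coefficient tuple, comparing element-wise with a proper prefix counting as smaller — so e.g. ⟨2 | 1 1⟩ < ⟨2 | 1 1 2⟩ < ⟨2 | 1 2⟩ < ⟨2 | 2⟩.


Σ has 14 primitive collections:

  P = {0,4}:  v_{0} + v_{4} = 0  so sig = ⟨2 | 0⟩
  P = {3,6}:  v_{3} + v_{6} = v_{4}  so sig = ⟨2 | 1⟩
  P = {0,3}:  v_{0} + v_{3} = v_{5} + v_{8}  so sig = ⟨2 | 1 1⟩
  P = {2,4}:  v_{2} + v_{4} = v_{1} + v_{7} + v_{8}  so sig = ⟨2 | 1 1 1⟩
  P = {2,3}:  v_{2} + v_{3} = v_{0} + 2·v_{8}  so sig = ⟨2 | 1 2⟩
  P = {2,5}:  v_{2} + v_{5} = 2·v_{0} + v_{8}  so sig = ⟨2 | 1 2⟩
  P = {2,6}:  v_{2} + v_{6} = 2·v_{1} + 2·v_{7}  so sig = ⟨2 | 2 2⟩
  P = {5,6,8}:  v_{5} + v_{6} + v_{8} = 0  so sig = ⟨3 | 0⟩
  P = {1,3,7}:  v_{1} + v_{3} + v_{7} = v_{8}  so sig = ⟨3 | 1⟩
  P = {1,5,7}:  v_{1} + v_{5} + v_{7} = v_{0}  so sig = ⟨3 | 1⟩
  P = {4,5,8}:  v_{4} + v_{5} + v_{8} = v_{3}  so sig = ⟨3 | 1⟩
  P = {0,6,8}:  v_{0} + v_{6} + v_{8} = v_{1} + v_{7}  so sig = ⟨3 | 1 1⟩
  P = {1,4,7}:  v_{1} + v_{4} + v_{7} = v_{6} + v_{8}  so sig = ⟨3 | 1 1⟩
  P = {0,1,7,8}:  v_{0} + v_{1} + v_{7} + v_{8} = v_{2}  so sig = ⟨4 | 1⟩

Sorted signature multiset PRS(X):
{ ⟨2 | 0⟩,  ⟨2 | 1⟩,  ⟨2 | 1 1⟩,  ⟨2 | 1 1 1⟩,  ⟨2 | 1 2⟩ ×2,  ⟨2 | 2 2⟩,  ⟨3 | 0⟩,  ⟨3 | 1⟩ ×3,  ⟨3 | 1 1⟩ ×2,  ⟨4 | 1⟩ }


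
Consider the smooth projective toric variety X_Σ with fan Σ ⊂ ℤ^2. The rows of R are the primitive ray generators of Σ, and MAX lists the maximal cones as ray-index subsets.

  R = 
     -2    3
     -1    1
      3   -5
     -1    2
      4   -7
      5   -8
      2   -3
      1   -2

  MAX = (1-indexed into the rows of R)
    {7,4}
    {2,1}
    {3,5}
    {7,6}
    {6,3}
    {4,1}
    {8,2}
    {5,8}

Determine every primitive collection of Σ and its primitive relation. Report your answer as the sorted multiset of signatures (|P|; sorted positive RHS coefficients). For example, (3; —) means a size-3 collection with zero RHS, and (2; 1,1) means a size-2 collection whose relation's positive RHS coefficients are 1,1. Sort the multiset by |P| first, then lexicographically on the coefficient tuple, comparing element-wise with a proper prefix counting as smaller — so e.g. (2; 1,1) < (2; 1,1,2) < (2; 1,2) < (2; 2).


|primitive collections| = 20. Relations:

  • {1,7}:  v_{1} + v_{7} = 0  ⟹  sig = (2; —)
  • {4,8}:  v_{4} + v_{8} = 0  ⟹  sig = (2; —)
  • {1,3}:  v_{1} + v_{3} = v_{8}  ⟹  sig = (2; 1)
  • {1,6}:  v_{1} + v_{6} = v_{3}  ⟹  sig = (2; 1)
  • {1,8}:  v_{1} + v_{8} = v_{2}  ⟹  sig = (2; 1)
  • {2,4}:  v_{2} + v_{4} = v_{1}  ⟹  sig = (2; 1)
  • {2,6}:  v_{2} + v_{6} = v_{5}  ⟹  sig = (2; 1)
  • {2,7}:  v_{2} + v_{7} = v_{8}  ⟹  sig = (2; 1)
  • {3,4}:  v_{3} + v_{4} = v_{7}  ⟹  sig = (2; 1)
  • {3,7}:  v_{3} + v_{7} = v_{6}  ⟹  sig = (2; 1)
  • {3,8}:  v_{3} + v_{8} = v_{5}  ⟹  sig = (2; 1)
  • {4,5}:  v_{4} + v_{5} = v_{3}  ⟹  sig = (2; 1)
  • {7,8}:  v_{7} + v_{8} = v_{3}  ⟹  sig = (2; 1)
  • {1,5}:  v_{1} + v_{5} = 2·v_{8}  ⟹  sig = (2; 2)
  • {2,3}:  v_{2} + v_{3} = 2·v_{8}  ⟹  sig = (2; 2)
  • {4,6}:  v_{4} + v_{6} = 2·v_{7}  ⟹  sig = (2; 2)
  • {5,7}:  v_{5} + v_{7} = 2·v_{3}  ⟹  sig = (2; 2)
  • {6,8}:  v_{6} + v_{8} = 2·v_{3}  ⟹  sig = (2; 2)
  • {2,5}:  v_{2} + v_{5} = 3·v_{8}  ⟹  sig = (2; 3)
  • {5,6}:  v_{5} + v_{6} = 3·v_{3}  ⟹  sig = (2; 3)

so the primitive-relation signature multiset is
{ (2; —) ×2,  (2; 1) ×11,  (2; 2) ×5,  (2; 3) ×2 }


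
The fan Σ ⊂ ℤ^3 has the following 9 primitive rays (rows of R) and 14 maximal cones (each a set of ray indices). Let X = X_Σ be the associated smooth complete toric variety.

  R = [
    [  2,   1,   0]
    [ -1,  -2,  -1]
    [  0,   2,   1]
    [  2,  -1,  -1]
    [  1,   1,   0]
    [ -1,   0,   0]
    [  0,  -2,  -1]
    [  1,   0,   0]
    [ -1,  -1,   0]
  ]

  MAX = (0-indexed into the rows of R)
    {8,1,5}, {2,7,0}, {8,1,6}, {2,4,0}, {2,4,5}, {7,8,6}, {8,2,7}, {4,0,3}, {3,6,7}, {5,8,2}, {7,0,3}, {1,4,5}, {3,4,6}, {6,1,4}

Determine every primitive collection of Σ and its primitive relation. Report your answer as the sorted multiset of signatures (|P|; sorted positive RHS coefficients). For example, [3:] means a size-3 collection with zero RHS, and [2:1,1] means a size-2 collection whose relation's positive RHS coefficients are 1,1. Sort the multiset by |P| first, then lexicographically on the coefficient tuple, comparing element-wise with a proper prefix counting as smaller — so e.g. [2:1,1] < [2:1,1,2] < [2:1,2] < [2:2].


Σ has 15 primitive collections:

  P = {2,6}:  v_{2} + v_{6} = 0 — sig = [2:]
  P = {4,8}:  v_{4} + v_{8} = 0 — sig = [2:]
  P = {5,7}:  v_{5} + v_{7} = 0 — sig = [2:]
  P = {0,5}:  v_{0} + v_{5} = v_{4} — sig = [2:1]
  P = {0,6}:  v_{0} + v_{6} = v_{3} — sig = [2:1]
  P = {0,8}:  v_{0} + v_{8} = v_{7} — sig = [2:1]
  P = {1,2}:  v_{1} + v_{2} = v_{5} — sig = [2:1]
  P = {1,7}:  v_{1} + v_{7} = v_{6} — sig = [2:1]
  P = {2,3}:  v_{2} + v_{3} = v_{0} — sig = [2:1]
  P = {4,7}:  v_{4} + v_{7} = v_{0} — sig = [2:1]
  P = {5,6}:  v_{5} + v_{6} = v_{1} — sig = [2:1]
  P = {0,1}:  v_{0} + v_{1} = v_{4} + v_{6} — sig = [2:1,1]
  P = {3,5}:  v_{3} + v_{5} = v_{4} + v_{6} — sig = [2:1,1]
  P = {3,8}:  v_{3} + v_{8} = v_{6} + v_{7} — sig = [2:1,1]
  P = {1,3}:  v_{1} + v_{3} = v_{4} + 2·v_{6} — sig = [2:1,2]

Signatures (|P|; sorted positive RHS coefficients), sorted:
    |P|=2: 15 collections, coeffs (), (), (), (1), (1), (1), (1), (1), (1), (1), (1), (1,1), (1,1), (1,1), (1,2)


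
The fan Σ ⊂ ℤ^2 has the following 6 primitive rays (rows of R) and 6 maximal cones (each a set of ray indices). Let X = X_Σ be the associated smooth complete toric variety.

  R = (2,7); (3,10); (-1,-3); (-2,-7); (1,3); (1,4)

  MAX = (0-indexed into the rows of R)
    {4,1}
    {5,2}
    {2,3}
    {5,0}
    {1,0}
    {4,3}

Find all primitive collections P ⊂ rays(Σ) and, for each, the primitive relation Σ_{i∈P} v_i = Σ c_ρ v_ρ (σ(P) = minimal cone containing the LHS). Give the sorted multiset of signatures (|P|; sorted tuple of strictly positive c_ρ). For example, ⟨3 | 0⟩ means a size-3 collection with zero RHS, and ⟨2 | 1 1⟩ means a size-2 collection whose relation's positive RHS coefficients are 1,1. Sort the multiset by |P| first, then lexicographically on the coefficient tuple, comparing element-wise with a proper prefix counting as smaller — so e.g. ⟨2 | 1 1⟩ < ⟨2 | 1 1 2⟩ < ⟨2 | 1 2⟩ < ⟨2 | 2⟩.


Δ(Σ) — 6 vertices, 9 min non-faces:

  P = {0,3}:  v_{0} + v_{3} = 0  →  sig = ⟨2 | 0⟩
  P = {2,4}:  v_{2} + v_{4} = 0  →  sig = ⟨2 | 0⟩
  P = {0,2}:  v_{0} + v_{2} = v_{5}  →  sig = ⟨2 | 1⟩
  P = {0,4}:  v_{0} + v_{4} = v_{1}  →  sig = ⟨2 | 1⟩
  P = {1,2}:  v_{1} + v_{2} = v_{0}  →  sig = ⟨2 | 1⟩
  P = {1,3}:  v_{1} + v_{3} = v_{4}  →  sig = ⟨2 | 1⟩
  P = {3,5}:  v_{3} + v_{5} = v_{2}  →  sig = ⟨2 | 1⟩
  P = {4,5}:  v_{4} + v_{5} = v_{0}  →  sig = ⟨2 | 1⟩
  P = {1,5}:  v_{1} + v_{5} = 2·v_{0}  →  sig = ⟨2 | 2⟩

so the primitive-relation signature multiset is
    ⟨2 | 0⟩
    ⟨2 | 0⟩
    ⟨2 | 1⟩
    ⟨2 | 1⟩
    ⟨2 | 1⟩
    ⟨2 | 1⟩
    ⟨2 | 1⟩
    ⟨2 | 1⟩
    ⟨2 | 2⟩


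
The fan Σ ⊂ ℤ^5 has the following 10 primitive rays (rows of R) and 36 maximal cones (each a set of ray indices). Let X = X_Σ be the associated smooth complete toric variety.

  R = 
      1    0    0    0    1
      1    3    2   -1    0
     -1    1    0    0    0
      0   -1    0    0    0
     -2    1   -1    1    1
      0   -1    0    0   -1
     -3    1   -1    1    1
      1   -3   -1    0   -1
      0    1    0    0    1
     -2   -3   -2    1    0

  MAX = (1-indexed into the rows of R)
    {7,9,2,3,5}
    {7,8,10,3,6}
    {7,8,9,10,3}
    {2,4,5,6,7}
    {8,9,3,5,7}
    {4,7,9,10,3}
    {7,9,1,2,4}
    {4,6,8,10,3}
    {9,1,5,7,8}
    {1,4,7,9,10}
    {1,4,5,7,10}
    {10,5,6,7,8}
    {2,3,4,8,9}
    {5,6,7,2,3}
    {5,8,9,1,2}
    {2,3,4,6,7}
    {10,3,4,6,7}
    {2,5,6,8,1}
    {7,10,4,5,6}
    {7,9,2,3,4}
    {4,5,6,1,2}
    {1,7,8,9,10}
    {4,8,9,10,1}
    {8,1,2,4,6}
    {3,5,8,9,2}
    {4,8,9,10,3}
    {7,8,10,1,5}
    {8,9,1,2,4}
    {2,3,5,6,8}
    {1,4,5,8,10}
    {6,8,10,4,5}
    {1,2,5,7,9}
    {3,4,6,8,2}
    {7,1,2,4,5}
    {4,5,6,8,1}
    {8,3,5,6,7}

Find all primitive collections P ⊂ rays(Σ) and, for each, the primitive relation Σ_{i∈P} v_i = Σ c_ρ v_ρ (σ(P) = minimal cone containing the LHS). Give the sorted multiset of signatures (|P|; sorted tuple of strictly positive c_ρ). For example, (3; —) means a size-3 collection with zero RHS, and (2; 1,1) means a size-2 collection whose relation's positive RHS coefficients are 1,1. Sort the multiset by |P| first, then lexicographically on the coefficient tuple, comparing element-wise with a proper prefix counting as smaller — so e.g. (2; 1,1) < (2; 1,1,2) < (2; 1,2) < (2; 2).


Primitive collections (12):

  • {6,9}:  v_{6} + v_{9} = 0  ⟹  sig = (2; —)
  • {1,3}:  v_{1} + v_{3} = v_{9}  ⟹  sig = (2; 1)
  • {2,10}:  v_{2} + v_{10} = v_{3} + v_{4}  ⟹  sig = (2; 1,1)
  • {2,7,8}:  v_{2} + v_{7} + v_{8} = v_{3}  ⟹  sig = (3; 1)
  • {3,4,5}:  v_{3} + v_{4} + v_{5} = v_{7}  ⟹  sig = (3; 1)
  • {4,7,8}:  v_{4} + v_{7} + v_{8} = v_{10}  ⟹  sig = (3; 1)
  • {1,6,7}:  v_{1} + v_{6} + v_{7} = v_{4} + v_{5}  ⟹  sig = (3; 1,1)
  • {4,5,9}:  v_{4} + v_{5} + v_{9} = v_{1} + v_{7}  ⟹  sig = (3; 1,1)
  • {1,6,10}:  v_{1} + v_{6} + v_{10} = 2·v_{4} + v_{5} + v_{8}  ⟹  sig = (3; 1,1,2)
  • {5,9,10}:  v_{5} + v_{9} + v_{10} = v_{1} + 2·v_{7} + v_{8}  ⟹  sig = (3; 1,1,2)
  • {3,5,10}:  v_{3} + v_{5} + v_{10} = 2·v_{7} + v_{8}  ⟹  sig = (3; 1,2)
  • {2,4,5,8}:  v_{2} + v_{4} + v_{5} + v_{8} = 0  ⟹  sig = (4; —)

Hence PRS(X_Σ) =
{ (2; —),  (2; 1),  (2; 1,1),  (3; 1) ×3,  (3; 1,1) ×2,  (3; 1,1,2) ×2,  (3; 1,2),  (4; —) }


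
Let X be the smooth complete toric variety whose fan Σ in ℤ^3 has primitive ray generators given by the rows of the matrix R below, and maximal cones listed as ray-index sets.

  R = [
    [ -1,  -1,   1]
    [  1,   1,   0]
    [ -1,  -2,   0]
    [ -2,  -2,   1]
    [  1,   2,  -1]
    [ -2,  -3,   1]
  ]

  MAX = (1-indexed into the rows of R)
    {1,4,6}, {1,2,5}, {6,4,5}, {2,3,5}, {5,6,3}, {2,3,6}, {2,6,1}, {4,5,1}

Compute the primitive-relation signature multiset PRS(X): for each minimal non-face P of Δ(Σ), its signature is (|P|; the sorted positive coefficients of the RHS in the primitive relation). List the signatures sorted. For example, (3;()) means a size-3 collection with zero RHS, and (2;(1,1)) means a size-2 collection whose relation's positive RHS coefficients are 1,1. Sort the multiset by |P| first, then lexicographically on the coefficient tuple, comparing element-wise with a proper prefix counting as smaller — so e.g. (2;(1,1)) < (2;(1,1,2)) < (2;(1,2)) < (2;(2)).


Σ has 5 primitive collections:

  P = {1,3}:  v_{1} + v_{3} = v_{6}  ⟹  sig = (2;(1))
  P = {2,4}:  v_{2} + v_{4} = v_{1}  ⟹  sig = (2;(1))
  P = {3,4}:  v_{3} + v_{4} = v_{5} + 2·v_{6}  ⟹  sig = (2;(1,2))
  P = {2,5,6}:  v_{2} + v_{5} + v_{6} = 0  ⟹  sig = (3;())
  P = {1,5,6}:  v_{1} + v_{5} + v_{6} = v_{4}  ⟹  sig = (3;(1))

Signatures (|P|; sorted positive RHS coefficients), sorted:
{ (2;(1)) ×2,  (2;(1,2)),  (3;()),  (3;(1)) }


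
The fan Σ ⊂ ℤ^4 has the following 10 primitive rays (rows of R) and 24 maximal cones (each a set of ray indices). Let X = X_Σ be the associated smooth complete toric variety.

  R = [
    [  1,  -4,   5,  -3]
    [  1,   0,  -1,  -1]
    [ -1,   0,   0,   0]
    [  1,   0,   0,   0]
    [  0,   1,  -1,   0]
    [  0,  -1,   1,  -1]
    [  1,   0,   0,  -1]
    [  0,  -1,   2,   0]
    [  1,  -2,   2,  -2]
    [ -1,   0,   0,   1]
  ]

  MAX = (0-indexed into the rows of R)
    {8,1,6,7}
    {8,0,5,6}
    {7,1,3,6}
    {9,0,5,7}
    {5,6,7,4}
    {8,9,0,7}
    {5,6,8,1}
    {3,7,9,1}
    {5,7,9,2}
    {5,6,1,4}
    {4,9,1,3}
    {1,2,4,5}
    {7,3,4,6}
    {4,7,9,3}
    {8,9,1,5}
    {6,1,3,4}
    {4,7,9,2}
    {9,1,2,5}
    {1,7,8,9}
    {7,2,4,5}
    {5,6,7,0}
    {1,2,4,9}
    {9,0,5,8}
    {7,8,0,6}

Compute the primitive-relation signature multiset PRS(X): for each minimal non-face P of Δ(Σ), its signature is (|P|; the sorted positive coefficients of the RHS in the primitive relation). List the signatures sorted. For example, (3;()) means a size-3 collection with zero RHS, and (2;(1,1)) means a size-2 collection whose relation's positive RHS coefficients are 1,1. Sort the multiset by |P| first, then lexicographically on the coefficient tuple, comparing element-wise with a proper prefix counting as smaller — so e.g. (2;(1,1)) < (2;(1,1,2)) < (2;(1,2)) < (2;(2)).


Σ has 16 primitive collections:

  P = {2,3}:  v_{2} + v_{3} = 0  ⟹  sig = (2;())
  P = {6,9}:  v_{6} + v_{9} = 0  ⟹  sig = (2;())
  P = {2,6}:  v_{2} + v_{6} = v_{4} + v_{5}  ⟹  sig = (2;(1,1))
  P = {3,5}:  v_{3} + v_{5} = v_{1} + v_{7}  ⟹  sig = (2;(1,1))
  P = {4,8}:  v_{4} + v_{8} = v_{5} + v_{6}  ⟹  sig = (2;(1,1))
  P = {0,3}:  v_{0} + v_{3} = v_{1} + 2·v_{7} + v_{8}  ⟹  sig = (2;(1,1,2))
  P = {0,4}:  v_{0} + v_{4} = 2·v_{5} + v_{6} + v_{7}  ⟹  sig = (2;(1,1,2))
  P = {0,2}:  v_{0} + v_{2} = 3·v_{5} + v_{7}  ⟹  sig = (2;(1,3))
  P = {0,1}:  v_{0} + v_{1} = 2·v_{8}  ⟹  sig = (2;(2))
  P = {2,8}:  v_{2} + v_{8} = 2·v_{5}  ⟹  sig = (2;(2))
  P = {3,8}:  v_{3} + v_{8} = 2·v_{1} + 2·v_{7}  ⟹  sig = (2;(2,2))
  P = {1,2,7}:  v_{1} + v_{2} + v_{7} = v_{5}  ⟹  sig = (3;(1))
  P = {1,4,7}:  v_{1} + v_{4} + v_{7} = v_{6}  ⟹  sig = (3;(1))
  P = {1,5,7}:  v_{1} + v_{5} + v_{7} = v_{8}  ⟹  sig = (3;(1))
  P = {4,5,9}:  v_{4} + v_{5} + v_{9} = v_{2}  ⟹  sig = (3;(1))
  P = {5,7,8}:  v_{5} + v_{7} + v_{8} = v_{0}  ⟹  sig = (3;(1))

so the primitive-relation signature multiset is
[(2;()), (2;()), (2;(1,1)), (2;(1,1)), (2;(1,1)), (2;(1,1,2)), (2;(1,1,2)), (2;(1,3)), (2;(2)), (2;(2)), (2;(2,2)), (3;(1)), (3;(1)), (3;(1)), (3;(1)), (3;(1))]
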